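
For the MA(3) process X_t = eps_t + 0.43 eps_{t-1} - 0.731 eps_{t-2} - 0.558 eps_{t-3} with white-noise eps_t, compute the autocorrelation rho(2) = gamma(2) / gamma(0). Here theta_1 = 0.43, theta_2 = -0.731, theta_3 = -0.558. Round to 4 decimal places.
\rho(2) = -0.4781

For an MA(q) process with theta_0 = 1, the autocovariance is
  gamma(k) = sigma^2 * sum_{i=0..q-k} theta_i * theta_{i+k},
and rho(k) = gamma(k) / gamma(0). Sigma^2 cancels.
  numerator   = (1)*(-0.731) + (0.43)*(-0.558) = -0.97094.
  denominator = (1)^2 + (0.43)^2 + (-0.731)^2 + (-0.558)^2 = 2.030625.
  rho(2) = -0.97094 / 2.030625 = -0.4781.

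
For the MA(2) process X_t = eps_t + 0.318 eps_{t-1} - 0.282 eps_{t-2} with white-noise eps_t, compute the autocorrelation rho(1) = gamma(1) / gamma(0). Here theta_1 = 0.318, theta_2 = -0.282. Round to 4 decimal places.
\rho(1) = 0.1934

For an MA(q) process with theta_0 = 1, the autocovariance is
  gamma(k) = sigma^2 * sum_{i=0..q-k} theta_i * theta_{i+k},
and rho(k) = gamma(k) / gamma(0). Sigma^2 cancels.
  numerator   = (1)*(0.318) + (0.318)*(-0.282) = 0.228324.
  denominator = (1)^2 + (0.318)^2 + (-0.282)^2 = 1.180648.
  rho(1) = 0.228324 / 1.180648 = 0.1934.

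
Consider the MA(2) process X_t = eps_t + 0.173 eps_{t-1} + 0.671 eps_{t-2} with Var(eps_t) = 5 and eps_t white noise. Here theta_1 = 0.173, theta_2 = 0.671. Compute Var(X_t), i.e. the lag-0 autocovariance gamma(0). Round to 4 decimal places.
\gamma(0) = 7.4009

For an MA(q) process X_t = eps_t + sum_i theta_i eps_{t-i} with
Var(eps_t) = sigma^2, the variance is
  gamma(0) = sigma^2 * (1 + sum_i theta_i^2).
  sum_i theta_i^2 = (0.173)^2 + (0.671)^2 = 0.029929 + 0.450241 = 0.48017.
  gamma(0) = 5 * (1 + 0.48017) = 5 * 1.48017 = 7.40085, which rounds to 7.4009.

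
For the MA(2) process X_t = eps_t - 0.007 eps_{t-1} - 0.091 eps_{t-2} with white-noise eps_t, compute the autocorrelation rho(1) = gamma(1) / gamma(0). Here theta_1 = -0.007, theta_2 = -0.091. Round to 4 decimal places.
\rho(1) = -0.0063

For an MA(q) process with theta_0 = 1, the autocovariance is
  gamma(k) = sigma^2 * sum_{i=0..q-k} theta_i * theta_{i+k},
and rho(k) = gamma(k) / gamma(0). Sigma^2 cancels.
  numerator   = (1)*(-0.007) + (-0.007)*(-0.091) = -0.006363.
  denominator = (1)^2 + (-0.007)^2 + (-0.091)^2 = 1.00833.
  rho(1) = -0.006363 / 1.00833 = -0.0063.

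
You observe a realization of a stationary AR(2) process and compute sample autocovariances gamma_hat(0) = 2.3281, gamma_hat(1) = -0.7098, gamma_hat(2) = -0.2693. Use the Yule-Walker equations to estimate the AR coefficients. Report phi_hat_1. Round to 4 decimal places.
\hat\phi_{1} = -0.3750

The Yule-Walker equations for an AR(p) process read, in matrix form,
  Gamma_p phi = r_p,   with   (Gamma_p)_{ij} = gamma(|i - j|),
                       (r_p)_i = gamma(i),   i,j = 1..p.
Substitute the sample gammas (Toeplitz matrix and right-hand side of size 2):
  Gamma_p = [[2.3281, -0.7098], [-0.7098, 2.3281]]
  r_p     = [-0.7098, -0.2693]
Written out:
  2.3281 phi_1 - 0.7098 phi_2 = -0.7098
  -0.7098 phi_1 + 2.3281 phi_2 = -0.2693
Solve by Cramer's rule:
  det = gamma(0)^2 - gamma(1)^2 = (2.3281)^2 - (-0.7098)^2 = 5.42004961 - 0.50381604 = 4.91623357
  phi_hat_1 = [gamma(1) gamma(0) - gamma(1) gamma(2)] / det = [(-0.7098)(2.3281) - (-0.7098)(-0.2693)] / 4.91623357 = -1.84363452 / 4.91623357 = -0.375
  phi_hat_2 = [gamma(0) gamma(2) - gamma(1)^2] / det = [(2.3281)(-0.2693) - (-0.7098)^2] / 4.91623357 = -1.13077337 / 4.91623357 = -0.23
So phi_hat = [-0.3750, -0.2300].
Therefore phi_hat_1 = -0.3750.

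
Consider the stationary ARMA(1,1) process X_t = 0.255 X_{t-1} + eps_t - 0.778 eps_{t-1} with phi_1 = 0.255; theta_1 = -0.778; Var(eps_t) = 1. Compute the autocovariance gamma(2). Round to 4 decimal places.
\gamma(2) = -0.1143

Multiply the model equation by X_{t-k} and take expectations. With theta_0 = psi_0 = 1 and psi_j the MA(infinity) weights, this gives
  gamma(k) - sum_i phi_i gamma(k-i) = c_k,
  c_k = sigma^2 * sum_{j=k..q} theta_j psi_{j-k}   (c_k = 0 for k > q),
using gamma(-m) = gamma(m).
psi-weights needed (psi_j = theta_j + sum_i phi_i psi_{j-i}):
  psi_1 = theta_1 + phi_1 = -0.778 + (0.255) = -0.523
Right-hand sides:
  c_0 = sigma^2 (1 + theta_1 psi_1) = 1 * (1 + (-0.778)(-0.523)) = 1 * 1.406894 = 1.406894
  c_1 = sigma^2 theta_1 = 1 * (-0.778) = -0.778
  c_2 = 0
Equations for k = 0 and k = 1 (AR order 1):
  gamma(0) = phi_1 gamma(1) + c_0
  gamma(1) = phi_1 gamma(0) + c_1
Substituting the second into the first: gamma(0) (1 - phi_1^2) = c_0 + phi_1 c_1, so
  gamma(0) = (c_0 + phi_1 c_1) / (1 - phi_1^2) = (1.406894 + (0.255)(-0.778)) / (1 - (0.255)^2) = 1.208504 / 0.934975 = 1.292552.
  gamma(1) = phi_1 gamma(0) + c_1 = (0.255)(1.292552) + (-0.778) = -0.448399.
For k = 2 (> q): gamma(2) = phi_1 gamma(1) = (0.255)(-0.448399) = -0.114342.
Therefore gamma(2) = -0.1143 (to 4 decimal places).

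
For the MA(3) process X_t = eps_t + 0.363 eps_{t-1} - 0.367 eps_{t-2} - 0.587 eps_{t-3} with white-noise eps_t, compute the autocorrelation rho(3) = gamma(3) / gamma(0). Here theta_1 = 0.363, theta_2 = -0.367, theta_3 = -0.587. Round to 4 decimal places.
\rho(3) = -0.3644

For an MA(q) process with theta_0 = 1, the autocovariance is
  gamma(k) = sigma^2 * sum_{i=0..q-k} theta_i * theta_{i+k},
and rho(k) = gamma(k) / gamma(0). Sigma^2 cancels.
  numerator   = (1)*(-0.587) = -0.587.
  denominator = (1)^2 + (0.363)^2 + (-0.367)^2 + (-0.587)^2 = 1.611027.
  rho(3) = -0.587 / 1.611027 = -0.3644.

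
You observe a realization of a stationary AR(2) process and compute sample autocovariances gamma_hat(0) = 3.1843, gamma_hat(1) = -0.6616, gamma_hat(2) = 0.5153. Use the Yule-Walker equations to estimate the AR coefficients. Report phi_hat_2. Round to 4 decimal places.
\hat\phi_{2} = 0.1240

The Yule-Walker equations for an AR(p) process read, in matrix form,
  Gamma_p phi = r_p,   with   (Gamma_p)_{ij} = gamma(|i - j|),
                       (r_p)_i = gamma(i),   i,j = 1..p.
Substitute the sample gammas (Toeplitz matrix and right-hand side of size 2):
  Gamma_p = [[3.1843, -0.6616], [-0.6616, 3.1843]]
  r_p     = [-0.6616, 0.5153]
Written out:
  3.1843 phi_1 - 0.6616 phi_2 = -0.6616
  -0.6616 phi_1 + 3.1843 phi_2 = 0.5153
Solve by Cramer's rule:
  det = gamma(0)^2 - gamma(1)^2 = (3.1843)^2 - (-0.6616)^2 = 10.13976649 - 0.43771456 = 9.70205193
  phi_hat_1 = [gamma(1) gamma(0) - gamma(1) gamma(2)] / det = [(-0.6616)(3.1843) - (-0.6616)(0.5153)] / 9.70205193 = -1.7658104 / 9.70205193 = -0.182
  phi_hat_2 = [gamma(0) gamma(2) - gamma(1)^2] / det = [(3.1843)(0.5153) - (-0.6616)^2] / 9.70205193 = 1.20315523 / 9.70205193 = 0.124
So phi_hat = [-0.1820, 0.1240].
Therefore phi_hat_2 = 0.1240.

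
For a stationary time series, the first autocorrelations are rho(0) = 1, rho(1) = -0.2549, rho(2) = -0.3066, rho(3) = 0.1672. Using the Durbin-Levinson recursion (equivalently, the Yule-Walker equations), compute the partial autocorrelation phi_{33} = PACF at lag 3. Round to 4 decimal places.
\phi_{33} = -0.0550

The PACF at lag k is phi_{kk}, the last component of the solution
to the Yule-Walker system G_k phi = r_k where
  (G_k)_{ij} = rho(|i - j|), (r_k)_i = rho(i), i,j = 1..k.
Equivalently, Durbin-Levinson gives phi_{kk} iteratively:
  phi_{11} = rho(1)
  phi_{kk} = [rho(k) - sum_{j=1..k-1} phi_{k-1,j} rho(k-j)]
            / [1 - sum_{j=1..k-1} phi_{k-1,j} rho(j)],
  phi_{k,j} = phi_{k-1,j} - phi_{kk} phi_{k-1,k-j},  j = 1..k-1.
Step k = 1:
  phi_11 = rho(1) = -0.2549.
Step k = 2:
  phi_22 = [rho(2) - phi_11 rho(1)] / [1 - phi_11 rho(1)] = [-0.3066 - (-0.2549)(-0.2549)] / [1 - (-0.2549)(-0.2549)]
         = -0.37157401 / 0.93502599 = -0.397394.
  Update: phi_21 = phi_11 - phi_22 phi_11 = -0.2549 - (-0.397394)(-0.2549) = -0.356196.
Step k = 3:
  phi_33 = [rho(3) - phi_21 rho(2) - phi_22 rho(1)] / [1 - phi_21 rho(1) - phi_22 rho(2)]
    numerator   = 0.1672 - (-0.356196)(-0.3066) - (-0.397394)(-0.2549) = -0.04330545
    denominator = 1 - (-0.356196)(-0.2549) - (-0.397394)(-0.3066) = 0.78736459
  phi_33 = -0.04330545 / 0.78736459 = -0.055.
Therefore phi_{33} = -0.0550.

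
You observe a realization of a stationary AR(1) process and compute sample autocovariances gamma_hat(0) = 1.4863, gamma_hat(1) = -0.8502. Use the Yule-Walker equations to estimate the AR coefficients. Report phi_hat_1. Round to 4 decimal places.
\hat\phi_{1} = -0.5720

The Yule-Walker equations for an AR(p) process read, in matrix form,
  Gamma_p phi = r_p,   with   (Gamma_p)_{ij} = gamma(|i - j|),
                       (r_p)_i = gamma(i),   i,j = 1..p.
Substitute the sample gammas (Toeplitz matrix and right-hand side of size 1):
  Gamma_p = [[1.4863]]
  r_p     = [-0.8502]
With p = 1 this is the single equation gamma(0) phi_1 = gamma(1):
  phi_hat_1 = gamma(1) / gamma(0) = -0.8502 / 1.4863 = -0.5720.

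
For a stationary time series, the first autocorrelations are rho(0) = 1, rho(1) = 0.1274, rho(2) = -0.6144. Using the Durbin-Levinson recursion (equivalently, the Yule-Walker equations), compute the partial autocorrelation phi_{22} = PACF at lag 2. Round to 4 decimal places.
\phi_{22} = -0.6410

The PACF at lag k is phi_{kk}, the last component of the solution
to the Yule-Walker system G_k phi = r_k where
  (G_k)_{ij} = rho(|i - j|), (r_k)_i = rho(i), i,j = 1..k.
Equivalently, Durbin-Levinson gives phi_{kk} iteratively:
  phi_{11} = rho(1)
  phi_{kk} = [rho(k) - sum_{j=1..k-1} phi_{k-1,j} rho(k-j)]
            / [1 - sum_{j=1..k-1} phi_{k-1,j} rho(j)],
  phi_{k,j} = phi_{k-1,j} - phi_{kk} phi_{k-1,k-j},  j = 1..k-1.
Step k = 1:
  phi_11 = rho(1) = 0.1274.
Step k = 2:
  phi_22 = [rho(2) - phi_11 rho(1)] / [1 - phi_11 rho(1)] = [-0.6144 - (0.1274)(0.1274)] / [1 - (0.1274)(0.1274)]
         = -0.63063076 / 0.98376924 = -0.641.
Therefore phi_{22} = -0.6410.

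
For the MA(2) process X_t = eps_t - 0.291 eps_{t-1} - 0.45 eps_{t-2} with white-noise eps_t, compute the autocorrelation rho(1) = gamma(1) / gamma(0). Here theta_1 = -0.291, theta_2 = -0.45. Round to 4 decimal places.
\rho(1) = -0.1243

For an MA(q) process with theta_0 = 1, the autocovariance is
  gamma(k) = sigma^2 * sum_{i=0..q-k} theta_i * theta_{i+k},
and rho(k) = gamma(k) / gamma(0). Sigma^2 cancels.
  numerator   = (1)*(-0.291) + (-0.291)*(-0.45) = -0.16005.
  denominator = (1)^2 + (-0.291)^2 + (-0.45)^2 = 1.287181.
  rho(1) = -0.16005 / 1.287181 = -0.1243.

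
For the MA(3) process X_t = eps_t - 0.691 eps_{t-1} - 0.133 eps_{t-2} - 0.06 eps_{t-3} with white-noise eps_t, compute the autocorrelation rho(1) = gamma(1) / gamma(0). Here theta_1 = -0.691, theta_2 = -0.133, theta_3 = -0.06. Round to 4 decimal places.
\rho(1) = -0.3944

For an MA(q) process with theta_0 = 1, the autocovariance is
  gamma(k) = sigma^2 * sum_{i=0..q-k} theta_i * theta_{i+k},
and rho(k) = gamma(k) / gamma(0). Sigma^2 cancels.
  numerator   = (1)*(-0.691) + (-0.691)*(-0.133) + (-0.133)*(-0.06) = -0.591117.
  denominator = (1)^2 + (-0.691)^2 + (-0.133)^2 + (-0.06)^2 = 1.49877.
  rho(1) = -0.591117 / 1.49877 = -0.3944.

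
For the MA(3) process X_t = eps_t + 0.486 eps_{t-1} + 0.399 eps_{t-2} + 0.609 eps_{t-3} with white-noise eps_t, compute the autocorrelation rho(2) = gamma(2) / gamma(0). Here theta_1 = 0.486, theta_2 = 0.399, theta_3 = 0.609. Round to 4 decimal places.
\rho(2) = 0.3935

For an MA(q) process with theta_0 = 1, the autocovariance is
  gamma(k) = sigma^2 * sum_{i=0..q-k} theta_i * theta_{i+k},
and rho(k) = gamma(k) / gamma(0). Sigma^2 cancels.
  numerator   = (1)*(0.399) + (0.486)*(0.609) = 0.694974.
  denominator = (1)^2 + (0.486)^2 + (0.399)^2 + (0.609)^2 = 1.766278.
  rho(2) = 0.694974 / 1.766278 = 0.3935.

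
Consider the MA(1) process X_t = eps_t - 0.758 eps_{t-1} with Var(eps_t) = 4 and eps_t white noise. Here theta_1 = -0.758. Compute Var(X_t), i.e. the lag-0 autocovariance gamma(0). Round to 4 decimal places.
\gamma(0) = 6.2983

For an MA(q) process X_t = eps_t + sum_i theta_i eps_{t-i} with
Var(eps_t) = sigma^2, the variance is
  gamma(0) = sigma^2 * (1 + sum_i theta_i^2).
  sum_i theta_i^2 = (-0.758)^2 = 0.574564.
  gamma(0) = 4 * (1 + 0.574564) = 4 * 1.574564 = 6.298256, which rounds to 6.2983.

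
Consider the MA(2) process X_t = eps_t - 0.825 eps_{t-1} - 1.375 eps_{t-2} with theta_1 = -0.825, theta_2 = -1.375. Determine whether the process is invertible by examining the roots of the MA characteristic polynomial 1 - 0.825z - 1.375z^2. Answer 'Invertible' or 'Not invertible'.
\text{Not invertible}

The MA(q) characteristic polynomial is P(z) = 1 - 0.825z - 1.375z^2.
Invertibility requires all roots to lie outside the unit circle, i.e. |z| > 1 for every root.
Set 1 + (-0.825) z + (-1.375) z^2 = 0, i.e. a z^2 + b z + c = 0 with a = -1.375, b = -0.825, c = 1.
Discriminant D = b^2 - 4ac = (-0.825)^2 - 4*(-1.375)*1 = 0.680625 - (-5.5) = 6.180625.
D >= 0, so the roots are real: z = (-b +/- sqrt(D)) / (2a) = (0.825 +/- 2.486086) / (-2.75).
  z_1 = (0.825 + 2.486086) / (-2.75) = -1.204,   |z_1| = 1.204.
  z_2 = (0.825 - 2.486086) / (-2.75) = 0.604,   |z_2| = 0.604.
Moduli of all roots: 1.2040, 0.6040.
All moduli strictly greater than 1? No.
Verdict: Not invertible.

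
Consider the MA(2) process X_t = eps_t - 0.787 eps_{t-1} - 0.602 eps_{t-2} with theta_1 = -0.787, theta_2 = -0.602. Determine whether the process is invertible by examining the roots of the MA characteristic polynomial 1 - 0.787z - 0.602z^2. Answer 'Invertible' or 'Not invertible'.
\text{Not invertible}

The MA(q) characteristic polynomial is P(z) = 1 - 0.787z - 0.602z^2.
Invertibility requires all roots to lie outside the unit circle, i.e. |z| > 1 for every root.
Set 1 + (-0.787) z + (-0.602) z^2 = 0, i.e. a z^2 + b z + c = 0 with a = -0.602, b = -0.787, c = 1.
Discriminant D = b^2 - 4ac = (-0.787)^2 - 4*(-0.602)*1 = 0.619369 - (-2.408) = 3.027369.
D >= 0, so the roots are real: z = (-b +/- sqrt(D)) / (2a) = (0.787 +/- 1.739934) / (-1.204).
  z_1 = (0.787 + 1.739934) / (-1.204) = -2.0988,   |z_1| = 2.0988.
  z_2 = (0.787 - 1.739934) / (-1.204) = 0.7915,   |z_2| = 0.7915.
Moduli of all roots: 2.0988, 0.7915.
All moduli strictly greater than 1? No.
Verdict: Not invertible.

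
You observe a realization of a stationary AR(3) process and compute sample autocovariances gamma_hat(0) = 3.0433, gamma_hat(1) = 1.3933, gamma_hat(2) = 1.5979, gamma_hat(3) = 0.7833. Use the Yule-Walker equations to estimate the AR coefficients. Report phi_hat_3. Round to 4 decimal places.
\hat\phi_{3} = -0.1050

The Yule-Walker equations for an AR(p) process read, in matrix form,
  Gamma_p phi = r_p,   with   (Gamma_p)_{ij} = gamma(|i - j|),
                       (r_p)_i = gamma(i),   i,j = 1..p.
Substitute the sample gammas (Toeplitz matrix and right-hand side of size 3):
  Gamma_p = [[3.0433, 1.3933, 1.5979], [1.3933, 3.0433, 1.3933], [1.5979, 1.3933, 3.0433]]
  r_p     = [1.3933, 1.5979, 0.7833]
Written out (R1..R3):
  (R1) 3.0433 phi_1 + 1.3933 phi_2 + 1.5979 phi_3 = 1.3933
  (R2) 1.3933 phi_1 + 3.0433 phi_2 + 1.3933 phi_3 = 1.5979
  (R3) 1.5979 phi_1 + 1.3933 phi_2 + 3.0433 phi_3 = 0.7833
Gaussian elimination:
  R2 <- R2 - (1.3933/3.0433) R1 = R2 - (0.457825) R1:  2.405412 phi_2 + 0.661741 phi_3 = 0.960012
  R3 <- R3 - (1.5979/3.0433) R1 = R3 - (0.525055) R1:  0.661741 phi_2 + 2.204315 phi_3 = 0.051741
  R3 <- R3 - (0.661741/2.405412) R2 = R3 - (0.275105) R2:  2.022266 phi_3 = -0.212363
Back-substitution:
  phi_hat_3 = -0.212363 / 2.022266 = -0.105013
  phi_hat_2 = (0.960012 - (0.661741)(-0.105013)) / 2.405412 = 0.427994
  phi_hat_1 = (1.3933 - (1.3933)(0.427994) - (1.5979)(-0.105013)) / 3.0433 = 0.317016
So phi_hat = [0.3170, 0.4280, -0.1050].
Therefore phi_hat_3 = -0.1050.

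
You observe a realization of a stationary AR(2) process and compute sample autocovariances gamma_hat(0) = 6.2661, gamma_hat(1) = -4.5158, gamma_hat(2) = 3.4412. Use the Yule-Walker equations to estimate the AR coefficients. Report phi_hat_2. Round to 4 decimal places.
\hat\phi_{2} = 0.0620

The Yule-Walker equations for an AR(p) process read, in matrix form,
  Gamma_p phi = r_p,   with   (Gamma_p)_{ij} = gamma(|i - j|),
                       (r_p)_i = gamma(i),   i,j = 1..p.
Substitute the sample gammas (Toeplitz matrix and right-hand side of size 2):
  Gamma_p = [[6.2661, -4.5158], [-4.5158, 6.2661]]
  r_p     = [-4.5158, 3.4412]
Written out:
  6.2661 phi_1 - 4.5158 phi_2 = -4.5158
  -4.5158 phi_1 + 6.2661 phi_2 = 3.4412
Solve by Cramer's rule:
  det = gamma(0)^2 - gamma(1)^2 = (6.2661)^2 - (-4.5158)^2 = 39.26400921 - 20.39244964 = 18.87155957
  phi_hat_1 = [gamma(1) gamma(0) - gamma(1) gamma(2)] / det = [(-4.5158)(6.2661) - (-4.5158)(3.4412)] / 18.87155957 = -12.75668342 / 18.87155957 = -0.676
  phi_hat_2 = [gamma(0) gamma(2) - gamma(1)^2] / det = [(6.2661)(3.4412) - (-4.5158)^2] / 18.87155957 = 1.17045368 / 18.87155957 = 0.062
So phi_hat = [-0.6760, 0.0620].
Therefore phi_hat_2 = 0.0620.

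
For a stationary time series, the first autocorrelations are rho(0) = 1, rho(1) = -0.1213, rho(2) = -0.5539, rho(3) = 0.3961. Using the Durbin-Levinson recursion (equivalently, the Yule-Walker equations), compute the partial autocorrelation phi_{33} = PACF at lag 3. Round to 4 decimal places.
\phi_{33} = 0.3350

The PACF at lag k is phi_{kk}, the last component of the solution
to the Yule-Walker system G_k phi = r_k where
  (G_k)_{ij} = rho(|i - j|), (r_k)_i = rho(i), i,j = 1..k.
Equivalently, Durbin-Levinson gives phi_{kk} iteratively:
  phi_{11} = rho(1)
  phi_{kk} = [rho(k) - sum_{j=1..k-1} phi_{k-1,j} rho(k-j)]
            / [1 - sum_{j=1..k-1} phi_{k-1,j} rho(j)],
  phi_{k,j} = phi_{k-1,j} - phi_{kk} phi_{k-1,k-j},  j = 1..k-1.
Step k = 1:
  phi_11 = rho(1) = -0.1213.
Step k = 2:
  phi_22 = [rho(2) - phi_11 rho(1)] / [1 - phi_11 rho(1)] = [-0.5539 - (-0.1213)(-0.1213)] / [1 - (-0.1213)(-0.1213)]
         = -0.56861369 / 0.98528631 = -0.577105.
  Update: phi_21 = phi_11 - phi_22 phi_11 = -0.1213 - (-0.577105)(-0.1213) = -0.191303.
Step k = 3:
  phi_33 = [rho(3) - phi_21 rho(2) - phi_22 rho(1)] / [1 - phi_21 rho(1) - phi_22 rho(2)]
    numerator   = 0.3961 - (-0.191303)(-0.5539) - (-0.577105)(-0.1213) = 0.22013452
    denominator = 1 - (-0.191303)(-0.1213) - (-0.577105)(-0.5539) = 0.65713649
  phi_33 = 0.22013452 / 0.65713649 = 0.335.
Therefore phi_{33} = 0.3350.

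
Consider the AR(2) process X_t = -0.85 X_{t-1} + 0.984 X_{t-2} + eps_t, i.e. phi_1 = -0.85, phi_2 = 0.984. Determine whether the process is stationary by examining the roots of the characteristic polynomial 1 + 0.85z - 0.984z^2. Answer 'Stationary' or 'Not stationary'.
\text{Not stationary}

The AR(p) characteristic polynomial is P(z) = 1 + 0.85z - 0.984z^2.
Stationarity requires all roots to lie outside the unit circle, i.e. |z| > 1 for every root.
Set 1 + (0.85) z + (-0.984) z^2 = 0, i.e. a z^2 + b z + c = 0 with a = -0.984, b = 0.85, c = 1.
Discriminant D = b^2 - 4ac = (0.85)^2 - 4*(-0.984)*1 = 0.7225 - (-3.936) = 4.6585.
D >= 0, so the roots are real: z = (-b +/- sqrt(D)) / (2a) = (-0.85 +/- 2.158356) / (-1.968).
  z_1 = (-0.85 + 2.158356) / (-1.968) = -0.6648,   |z_1| = 0.6648.
  z_2 = (-0.85 - 2.158356) / (-1.968) = 1.5286,   |z_2| = 1.5286.
Moduli of all roots: 0.6648, 1.5286.
All moduli strictly greater than 1? No.
Verdict: Not stationary.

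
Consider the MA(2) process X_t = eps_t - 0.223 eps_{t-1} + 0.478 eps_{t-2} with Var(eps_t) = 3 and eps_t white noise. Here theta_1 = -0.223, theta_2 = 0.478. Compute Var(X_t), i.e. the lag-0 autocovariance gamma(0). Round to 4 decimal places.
\gamma(0) = 3.8346

For an MA(q) process X_t = eps_t + sum_i theta_i eps_{t-i} with
Var(eps_t) = sigma^2, the variance is
  gamma(0) = sigma^2 * (1 + sum_i theta_i^2).
  sum_i theta_i^2 = (-0.223)^2 + (0.478)^2 = 0.049729 + 0.228484 = 0.278213.
  gamma(0) = 3 * (1 + 0.278213) = 3 * 1.278213 = 3.834639, which rounds to 3.8346.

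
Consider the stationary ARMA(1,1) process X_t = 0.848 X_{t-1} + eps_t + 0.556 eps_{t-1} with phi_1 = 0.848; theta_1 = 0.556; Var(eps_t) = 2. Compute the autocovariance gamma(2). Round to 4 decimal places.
\gamma(2) = 12.4740

Multiply the model equation by X_{t-k} and take expectations. With theta_0 = psi_0 = 1 and psi_j the MA(infinity) weights, this gives
  gamma(k) - sum_i phi_i gamma(k-i) = c_k,
  c_k = sigma^2 * sum_{j=k..q} theta_j psi_{j-k}   (c_k = 0 for k > q),
using gamma(-m) = gamma(m).
psi-weights needed (psi_j = theta_j + sum_i phi_i psi_{j-i}):
  psi_1 = theta_1 + phi_1 = 0.556 + (0.848) = 1.404
Right-hand sides:
  c_0 = sigma^2 (1 + theta_1 psi_1) = 2 * (1 + (0.556)(1.404)) = 2 * 1.780624 = 3.561248
  c_1 = sigma^2 theta_1 = 2 * (0.556) = 1.112
  c_2 = 0
Equations for k = 0 and k = 1 (AR order 1):
  gamma(0) = phi_1 gamma(1) + c_0
  gamma(1) = phi_1 gamma(0) + c_1
Substituting the second into the first: gamma(0) (1 - phi_1^2) = c_0 + phi_1 c_1, so
  gamma(0) = (c_0 + phi_1 c_1) / (1 - phi_1^2) = (3.561248 + (0.848)(1.112)) / (1 - (0.848)^2) = 4.504224 / 0.280896 = 16.035202.
  gamma(1) = phi_1 gamma(0) + c_1 = (0.848)(16.035202) + (1.112) = 14.709851.
For k = 2 (> q): gamma(2) = phi_1 gamma(1) = (0.848)(14.709851) = 12.473954.
Therefore gamma(2) = 12.4740 (to 4 decimal places).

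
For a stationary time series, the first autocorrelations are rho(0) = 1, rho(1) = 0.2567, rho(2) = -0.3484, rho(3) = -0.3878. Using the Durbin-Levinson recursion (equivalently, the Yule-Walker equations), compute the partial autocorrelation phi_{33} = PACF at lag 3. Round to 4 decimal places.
\phi_{33} = -0.1930

The PACF at lag k is phi_{kk}, the last component of the solution
to the Yule-Walker system G_k phi = r_k where
  (G_k)_{ij} = rho(|i - j|), (r_k)_i = rho(i), i,j = 1..k.
Equivalently, Durbin-Levinson gives phi_{kk} iteratively:
  phi_{11} = rho(1)
  phi_{kk} = [rho(k) - sum_{j=1..k-1} phi_{k-1,j} rho(k-j)]
            / [1 - sum_{j=1..k-1} phi_{k-1,j} rho(j)],
  phi_{k,j} = phi_{k-1,j} - phi_{kk} phi_{k-1,k-j},  j = 1..k-1.
Step k = 1:
  phi_11 = rho(1) = 0.2567.
Step k = 2:
  phi_22 = [rho(2) - phi_11 rho(1)] / [1 - phi_11 rho(1)] = [-0.3484 - (0.2567)(0.2567)] / [1 - (0.2567)(0.2567)]
         = -0.41429489 / 0.93410511 = -0.443521.
  Update: phi_21 = phi_11 - phi_22 phi_11 = 0.2567 - (-0.443521)(0.2567) = 0.370552.
Step k = 3:
  phi_33 = [rho(3) - phi_21 rho(2) - phi_22 rho(1)] / [1 - phi_21 rho(1) - phi_22 rho(2)]
    numerator   = -0.3878 - (0.370552)(-0.3484) - (-0.443521)(0.2567) = -0.14484802
    denominator = 1 - (0.370552)(0.2567) - (-0.443521)(-0.3484) = 0.75035678
  phi_33 = -0.14484802 / 0.75035678 = -0.193.
Therefore phi_{33} = -0.1930.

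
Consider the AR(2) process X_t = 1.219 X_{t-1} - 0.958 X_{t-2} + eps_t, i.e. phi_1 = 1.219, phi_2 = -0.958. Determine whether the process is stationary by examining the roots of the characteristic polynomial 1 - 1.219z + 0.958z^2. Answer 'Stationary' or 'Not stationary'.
\text{Stationary}

The AR(p) characteristic polynomial is P(z) = 1 - 1.219z + 0.958z^2.
Stationarity requires all roots to lie outside the unit circle, i.e. |z| > 1 for every root.
Set 1 + (-1.219) z + (0.958) z^2 = 0, i.e. a z^2 + b z + c = 0 with a = 0.958, b = -1.219, c = 1.
Discriminant D = b^2 - 4ac = (-1.219)^2 - 4*(0.958)*1 = 1.485961 - (3.832) = -2.346039.
D < 0, so the roots are the complex-conjugate pair z = (-b +/- i sqrt(-D)) / (2a) = 0.6362 +/- 0.7994i.
For a conjugate pair |z|^2 = z * conj(z) = (product of roots) = c/a = 1/(0.958) = 1.043841, so |z| = sqrt(1.043841) = 1.0217 for both roots.
Moduli of all roots: 1.0217, 1.0217.
All moduli strictly greater than 1? Yes.
Verdict: Stationary.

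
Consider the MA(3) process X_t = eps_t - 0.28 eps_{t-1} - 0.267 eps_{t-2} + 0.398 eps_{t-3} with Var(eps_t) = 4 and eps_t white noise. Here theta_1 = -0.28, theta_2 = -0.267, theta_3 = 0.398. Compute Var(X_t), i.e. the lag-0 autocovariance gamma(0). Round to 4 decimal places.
\gamma(0) = 5.2324

For an MA(q) process X_t = eps_t + sum_i theta_i eps_{t-i} with
Var(eps_t) = sigma^2, the variance is
  gamma(0) = sigma^2 * (1 + sum_i theta_i^2).
  sum_i theta_i^2 = (-0.28)^2 + (-0.267)^2 + (0.398)^2 = 0.0784 + 0.071289 + 0.158404 = 0.308093.
  gamma(0) = 4 * (1 + 0.308093) = 4 * 1.308093 = 5.232372, which rounds to 5.2324.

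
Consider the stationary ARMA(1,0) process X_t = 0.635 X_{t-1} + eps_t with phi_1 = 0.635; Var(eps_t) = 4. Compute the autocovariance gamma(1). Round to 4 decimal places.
\gamma(1) = 4.2562

Multiply the model equation by X_{t-k} and take expectations. With theta_0 = psi_0 = 1 and psi_j the MA(infinity) weights, this gives
  gamma(k) - sum_i phi_i gamma(k-i) = c_k,
  c_k = sigma^2 * sum_{j=k..q} theta_j psi_{j-k}   (c_k = 0 for k > q),
using gamma(-m) = gamma(m).
Pure AR (q = 0): c_0 = sigma^2 = 4, c_k = 0 for k >= 1.
Equations for k = 0 and k = 1 (AR order 1):
  gamma(0) = phi_1 gamma(1) + c_0
  gamma(1) = phi_1 gamma(0) + c_1
Substituting the second into the first: gamma(0) (1 - phi_1^2) = c_0 + phi_1 c_1, so
  gamma(0) = c_0 / (1 - phi_1^2) = 4 / (1 - (0.635)^2) = 4 / 0.596775 = 6.702694.
  gamma(1) = phi_1 gamma(0) = (0.635)(6.702694) = 4.25621.
Therefore gamma(1) = 4.2562 (to 4 decimal places).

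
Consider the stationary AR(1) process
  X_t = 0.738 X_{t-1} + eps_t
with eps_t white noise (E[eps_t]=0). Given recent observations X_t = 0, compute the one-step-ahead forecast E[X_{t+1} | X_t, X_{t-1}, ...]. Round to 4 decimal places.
E[X_{t+1} \mid \mathcal F_t] = 0.0000

For an AR(p) model X_t = c + sum_i phi_i X_{t-i} + eps_t, the
one-step-ahead conditional mean is
  E[X_{t+1} | X_t, ...] = c + sum_i phi_i X_{t+1-i}.
Substitute known values:
  E[X_{t+1} | ...] = (0.738) * (0)
                   = 0.0000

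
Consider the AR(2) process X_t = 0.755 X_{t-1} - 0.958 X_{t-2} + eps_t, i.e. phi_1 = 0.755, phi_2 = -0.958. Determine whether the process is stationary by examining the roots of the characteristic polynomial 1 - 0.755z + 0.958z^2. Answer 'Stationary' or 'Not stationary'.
\text{Stationary}

The AR(p) characteristic polynomial is P(z) = 1 - 0.755z + 0.958z^2.
Stationarity requires all roots to lie outside the unit circle, i.e. |z| > 1 for every root.
Set 1 + (-0.755) z + (0.958) z^2 = 0, i.e. a z^2 + b z + c = 0 with a = 0.958, b = -0.755, c = 1.
Discriminant D = b^2 - 4ac = (-0.755)^2 - 4*(0.958)*1 = 0.570025 - (3.832) = -3.261975.
D < 0, so the roots are the complex-conjugate pair z = (-b +/- i sqrt(-D)) / (2a) = 0.3941 +/- 0.9426i.
For a conjugate pair |z|^2 = z * conj(z) = (product of roots) = c/a = 1/(0.958) = 1.043841, so |z| = sqrt(1.043841) = 1.0217 for both roots.
Moduli of all roots: 1.0217, 1.0217.
All moduli strictly greater than 1? Yes.
Verdict: Stationary.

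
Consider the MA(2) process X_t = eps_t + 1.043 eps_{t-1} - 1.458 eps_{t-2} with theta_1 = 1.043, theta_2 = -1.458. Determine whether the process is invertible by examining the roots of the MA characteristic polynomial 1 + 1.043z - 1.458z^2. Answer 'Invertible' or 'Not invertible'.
\text{Not invertible}

The MA(q) characteristic polynomial is P(z) = 1 + 1.043z - 1.458z^2.
Invertibility requires all roots to lie outside the unit circle, i.e. |z| > 1 for every root.
Set 1 + (1.043) z + (-1.458) z^2 = 0, i.e. a z^2 + b z + c = 0 with a = -1.458, b = 1.043, c = 1.
Discriminant D = b^2 - 4ac = (1.043)^2 - 4*(-1.458)*1 = 1.087849 - (-5.832) = 6.919849.
D >= 0, so the roots are real: z = (-b +/- sqrt(D)) / (2a) = (-1.043 +/- 2.630561) / (-2.916).
  z_1 = (-1.043 + 2.630561) / (-2.916) = -0.5444,   |z_1| = 0.5444.
  z_2 = (-1.043 - 2.630561) / (-2.916) = 1.2598,   |z_2| = 1.2598.
Moduli of all roots: 0.5444, 1.2598.
All moduli strictly greater than 1? No.
Verdict: Not invertible.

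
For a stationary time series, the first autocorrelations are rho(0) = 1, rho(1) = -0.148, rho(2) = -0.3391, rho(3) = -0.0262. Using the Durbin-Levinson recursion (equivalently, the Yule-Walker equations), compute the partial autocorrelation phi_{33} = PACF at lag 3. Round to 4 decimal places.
\phi_{33} = -0.1770

The PACF at lag k is phi_{kk}, the last component of the solution
to the Yule-Walker system G_k phi = r_k where
  (G_k)_{ij} = rho(|i - j|), (r_k)_i = rho(i), i,j = 1..k.
Equivalently, Durbin-Levinson gives phi_{kk} iteratively:
  phi_{11} = rho(1)
  phi_{kk} = [rho(k) - sum_{j=1..k-1} phi_{k-1,j} rho(k-j)]
            / [1 - sum_{j=1..k-1} phi_{k-1,j} rho(j)],
  phi_{k,j} = phi_{k-1,j} - phi_{kk} phi_{k-1,k-j},  j = 1..k-1.
Step k = 1:
  phi_11 = rho(1) = -0.148.
Step k = 2:
  phi_22 = [rho(2) - phi_11 rho(1)] / [1 - phi_11 rho(1)] = [-0.3391 - (-0.148)(-0.148)] / [1 - (-0.148)(-0.148)]
         = -0.361004 / 0.978096 = -0.369089.
  Update: phi_21 = phi_11 - phi_22 phi_11 = -0.148 - (-0.369089)(-0.148) = -0.202625.
Step k = 3:
  phi_33 = [rho(3) - phi_21 rho(2) - phi_22 rho(1)] / [1 - phi_21 rho(1) - phi_22 rho(2)]
    numerator   = -0.0262 - (-0.202625)(-0.3391) - (-0.369089)(-0.148) = -0.14953527
    denominator = 1 - (-0.202625)(-0.148) - (-0.369089)(-0.3391) = 0.84485357
  phi_33 = -0.14953527 / 0.84485357 = -0.177.
Therefore phi_{33} = -0.1770.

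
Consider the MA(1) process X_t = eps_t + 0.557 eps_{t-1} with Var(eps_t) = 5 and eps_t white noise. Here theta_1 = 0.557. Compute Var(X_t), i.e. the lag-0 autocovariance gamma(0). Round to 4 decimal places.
\gamma(0) = 6.5512

For an MA(q) process X_t = eps_t + sum_i theta_i eps_{t-i} with
Var(eps_t) = sigma^2, the variance is
  gamma(0) = sigma^2 * (1 + sum_i theta_i^2).
  sum_i theta_i^2 = (0.557)^2 = 0.310249.
  gamma(0) = 5 * (1 + 0.310249) = 5 * 1.310249 = 6.551245, which rounds to 6.5512.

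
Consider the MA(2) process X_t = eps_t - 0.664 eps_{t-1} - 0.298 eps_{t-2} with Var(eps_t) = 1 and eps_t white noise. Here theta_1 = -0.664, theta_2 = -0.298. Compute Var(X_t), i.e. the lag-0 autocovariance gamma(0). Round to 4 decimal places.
\gamma(0) = 1.5297

For an MA(q) process X_t = eps_t + sum_i theta_i eps_{t-i} with
Var(eps_t) = sigma^2, the variance is
  gamma(0) = sigma^2 * (1 + sum_i theta_i^2).
  sum_i theta_i^2 = (-0.664)^2 + (-0.298)^2 = 0.440896 + 0.088804 = 0.5297.
  gamma(0) = 1 * (1 + 0.5297) = 1 * 1.5297 = 1.5297.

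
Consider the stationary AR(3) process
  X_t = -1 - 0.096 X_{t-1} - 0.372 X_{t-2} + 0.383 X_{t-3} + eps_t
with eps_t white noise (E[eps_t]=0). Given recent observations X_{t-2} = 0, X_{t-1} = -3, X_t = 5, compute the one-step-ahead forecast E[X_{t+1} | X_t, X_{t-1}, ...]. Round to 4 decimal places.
E[X_{t+1} \mid \mathcal F_t] = -0.3640

For an AR(p) model X_t = c + sum_i phi_i X_{t-i} + eps_t, the
one-step-ahead conditional mean is
  E[X_{t+1} | X_t, ...] = c + sum_i phi_i X_{t+1-i}.
Substitute known values:
  E[X_{t+1} | ...] = -1 + (-0.096) * (5) + (-0.372) * (-3) + (0.383) * (0)
                   = -0.3640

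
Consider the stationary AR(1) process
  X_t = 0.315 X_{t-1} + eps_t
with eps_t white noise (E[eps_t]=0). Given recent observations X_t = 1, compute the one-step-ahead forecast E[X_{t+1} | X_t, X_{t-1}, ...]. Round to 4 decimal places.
E[X_{t+1} \mid \mathcal F_t] = 0.3150

For an AR(p) model X_t = c + sum_i phi_i X_{t-i} + eps_t, the
one-step-ahead conditional mean is
  E[X_{t+1} | X_t, ...] = c + sum_i phi_i X_{t+1-i}.
Substitute known values:
  E[X_{t+1} | ...] = (0.315) * (1)
                   = 0.3150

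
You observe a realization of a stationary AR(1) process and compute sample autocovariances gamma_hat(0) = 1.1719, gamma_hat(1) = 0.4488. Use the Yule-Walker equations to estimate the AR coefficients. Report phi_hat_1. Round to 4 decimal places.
\hat\phi_{1} = 0.3830

The Yule-Walker equations for an AR(p) process read, in matrix form,
  Gamma_p phi = r_p,   with   (Gamma_p)_{ij} = gamma(|i - j|),
                       (r_p)_i = gamma(i),   i,j = 1..p.
Substitute the sample gammas (Toeplitz matrix and right-hand side of size 1):
  Gamma_p = [[1.1719]]
  r_p     = [0.4488]
With p = 1 this is the single equation gamma(0) phi_1 = gamma(1):
  phi_hat_1 = gamma(1) / gamma(0) = 0.4488 / 1.1719 = 0.3830.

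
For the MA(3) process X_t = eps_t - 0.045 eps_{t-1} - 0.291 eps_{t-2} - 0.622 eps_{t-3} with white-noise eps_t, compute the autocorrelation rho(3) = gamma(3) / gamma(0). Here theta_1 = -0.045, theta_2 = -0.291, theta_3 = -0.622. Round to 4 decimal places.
\rho(3) = -0.4221

For an MA(q) process with theta_0 = 1, the autocovariance is
  gamma(k) = sigma^2 * sum_{i=0..q-k} theta_i * theta_{i+k},
and rho(k) = gamma(k) / gamma(0). Sigma^2 cancels.
  numerator   = (1)*(-0.622) = -0.622.
  denominator = (1)^2 + (-0.045)^2 + (-0.291)^2 + (-0.622)^2 = 1.47359.
  rho(3) = -0.622 / 1.47359 = -0.4221.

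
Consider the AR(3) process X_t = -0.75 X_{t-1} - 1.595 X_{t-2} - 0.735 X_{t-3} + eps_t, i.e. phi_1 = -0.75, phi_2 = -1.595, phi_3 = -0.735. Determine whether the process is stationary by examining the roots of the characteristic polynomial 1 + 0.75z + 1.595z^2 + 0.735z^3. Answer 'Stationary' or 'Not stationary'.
\text{Not stationary}

The AR(p) characteristic polynomial is P(z) = 1 + 0.75z + 1.595z^2 + 0.735z^3.
Stationarity requires all roots to lie outside the unit circle, i.e. |z| > 1 for every root.
Degree 3: look for a simple real root z0 first, then factor out (1 - z/z0) and solve the remaining quadratic.
Testing z0 = -2: P(-2) = 1 + (0.75)(-2) + (1.595)(-2)^2 + (0.735)(-2)^3
  = 1 + (-1.5) + (6.38) + (-5.88) = 0.  So z_0 = -2 is a root, |z_0| = 2.
Divide out the factor (1 + 0.5 z) = (1 - z/z0) (since 1/z0 = -0.5):
  P(z) = (1 + 0.5 z)(1 + (0.25) z + (1.47) z^2)
  [check: z-coef 0.25 - (-0.5) = 0.75; z^2-coef 1.47 - (-0.5)(0.25) = 1.595; z^3-coef -(-0.5)(1.47) = 0.735.]
Remaining roots from the quadratic factor 1 + (0.25) z + (1.47) z^2:
  Set 1 + (0.25) z + (1.47) z^2 = 0, i.e. a z^2 + b z + c = 0 with a = 1.47, b = 0.25, c = 1.
  Discriminant D = b^2 - 4ac = (0.25)^2 - 4*(1.47)*1 = 0.0625 - (5.88) = -5.8175.
  D < 0, so the roots are the complex-conjugate pair z = (-b +/- i sqrt(-D)) / (2a) = -0.085 +/- 0.8204i.
  For a conjugate pair |z|^2 = z * conj(z) = (product of roots) = c/a = 1/(1.47) = 0.680272, so |z| = sqrt(0.680272) = 0.8248 for both roots.
Moduli of all roots: 2.0000, 0.8248, 0.8248.
All moduli strictly greater than 1? No.
Verdict: Not stationary.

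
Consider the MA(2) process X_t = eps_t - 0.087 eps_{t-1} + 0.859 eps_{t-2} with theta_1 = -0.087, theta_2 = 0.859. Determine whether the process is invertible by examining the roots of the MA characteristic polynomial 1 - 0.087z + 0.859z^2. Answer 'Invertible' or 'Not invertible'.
\text{Invertible}

The MA(q) characteristic polynomial is P(z) = 1 - 0.087z + 0.859z^2.
Invertibility requires all roots to lie outside the unit circle, i.e. |z| > 1 for every root.
Set 1 + (-0.087) z + (0.859) z^2 = 0, i.e. a z^2 + b z + c = 0 with a = 0.859, b = -0.087, c = 1.
Discriminant D = b^2 - 4ac = (-0.087)^2 - 4*(0.859)*1 = 0.007569 - (3.436) = -3.428431.
D < 0, so the roots are the complex-conjugate pair z = (-b +/- i sqrt(-D)) / (2a) = 0.0506 +/- 1.0778i.
For a conjugate pair |z|^2 = z * conj(z) = (product of roots) = c/a = 1/(0.859) = 1.164144, so |z| = sqrt(1.164144) = 1.079 for both roots.
Moduli of all roots: 1.0790, 1.0790.
All moduli strictly greater than 1? Yes.
Verdict: Invertible.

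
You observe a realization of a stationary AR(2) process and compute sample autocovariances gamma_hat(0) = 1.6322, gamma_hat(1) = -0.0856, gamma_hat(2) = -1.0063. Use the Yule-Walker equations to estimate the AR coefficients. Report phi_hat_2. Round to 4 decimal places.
\hat\phi_{2} = -0.6210

The Yule-Walker equations for an AR(p) process read, in matrix form,
  Gamma_p phi = r_p,   with   (Gamma_p)_{ij} = gamma(|i - j|),
                       (r_p)_i = gamma(i),   i,j = 1..p.
Substitute the sample gammas (Toeplitz matrix and right-hand side of size 2):
  Gamma_p = [[1.6322, -0.0856], [-0.0856, 1.6322]]
  r_p     = [-0.0856, -1.0063]
Written out:
  1.6322 phi_1 - 0.0856 phi_2 = -0.0856
  -0.0856 phi_1 + 1.6322 phi_2 = -1.0063
Solve by Cramer's rule:
  det = gamma(0)^2 - gamma(1)^2 = (1.6322)^2 - (-0.0856)^2 = 2.66407684 - 0.00732736 = 2.65674948
  phi_hat_1 = [gamma(1) gamma(0) - gamma(1) gamma(2)] / det = [(-0.0856)(1.6322) - (-0.0856)(-1.0063)] / 2.65674948 = -0.2258556 / 2.65674948 = -0.085
  phi_hat_2 = [gamma(0) gamma(2) - gamma(1)^2] / det = [(1.6322)(-1.0063) - (-0.0856)^2] / 2.65674948 = -1.64981022 / 2.65674948 = -0.621
So phi_hat = [-0.0850, -0.6210].
Therefore phi_hat_2 = -0.6210.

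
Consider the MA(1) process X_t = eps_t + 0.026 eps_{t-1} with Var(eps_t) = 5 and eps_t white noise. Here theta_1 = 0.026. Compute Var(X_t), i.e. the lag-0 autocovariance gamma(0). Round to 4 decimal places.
\gamma(0) = 5.0034

For an MA(q) process X_t = eps_t + sum_i theta_i eps_{t-i} with
Var(eps_t) = sigma^2, the variance is
  gamma(0) = sigma^2 * (1 + sum_i theta_i^2).
  sum_i theta_i^2 = (0.026)^2 = 0.000676.
  gamma(0) = 5 * (1 + 0.000676) = 5 * 1.000676 = 5.00338, which rounds to 5.0034.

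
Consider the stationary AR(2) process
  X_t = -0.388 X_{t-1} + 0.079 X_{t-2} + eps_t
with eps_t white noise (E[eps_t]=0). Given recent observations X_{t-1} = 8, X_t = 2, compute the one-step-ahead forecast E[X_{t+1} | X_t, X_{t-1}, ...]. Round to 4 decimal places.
E[X_{t+1} \mid \mathcal F_t] = -0.1440

For an AR(p) model X_t = c + sum_i phi_i X_{t-i} + eps_t, the
one-step-ahead conditional mean is
  E[X_{t+1} | X_t, ...] = c + sum_i phi_i X_{t+1-i}.
Substitute known values:
  E[X_{t+1} | ...] = (-0.388) * (2) + (0.079) * (8)
                   = -0.1440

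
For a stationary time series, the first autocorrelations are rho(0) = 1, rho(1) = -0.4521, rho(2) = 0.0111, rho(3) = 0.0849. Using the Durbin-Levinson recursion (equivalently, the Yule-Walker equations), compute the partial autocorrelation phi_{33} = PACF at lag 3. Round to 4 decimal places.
\phi_{33} = -0.0250

The PACF at lag k is phi_{kk}, the last component of the solution
to the Yule-Walker system G_k phi = r_k where
  (G_k)_{ij} = rho(|i - j|), (r_k)_i = rho(i), i,j = 1..k.
Equivalently, Durbin-Levinson gives phi_{kk} iteratively:
  phi_{11} = rho(1)
  phi_{kk} = [rho(k) - sum_{j=1..k-1} phi_{k-1,j} rho(k-j)]
            / [1 - sum_{j=1..k-1} phi_{k-1,j} rho(j)],
  phi_{k,j} = phi_{k-1,j} - phi_{kk} phi_{k-1,k-j},  j = 1..k-1.
Step k = 1:
  phi_11 = rho(1) = -0.4521.
Step k = 2:
  phi_22 = [rho(2) - phi_11 rho(1)] / [1 - phi_11 rho(1)] = [0.0111 - (-0.4521)(-0.4521)] / [1 - (-0.4521)(-0.4521)]
         = -0.19329441 / 0.79560559 = -0.242953.
  Update: phi_21 = phi_11 - phi_22 phi_11 = -0.4521 - (-0.242953)(-0.4521) = -0.561939.
Step k = 3:
  phi_33 = [rho(3) - phi_21 rho(2) - phi_22 rho(1)] / [1 - phi_21 rho(1) - phi_22 rho(2)]
    numerator   = 0.0849 - (-0.561939)(0.0111) - (-0.242953)(-0.4521) = -0.01870133
    denominator = 1 - (-0.561939)(-0.4521) - (-0.242953)(0.0111) = 0.74864422
  phi_33 = -0.01870133 / 0.74864422 = -0.025.
Therefore phi_{33} = -0.0250.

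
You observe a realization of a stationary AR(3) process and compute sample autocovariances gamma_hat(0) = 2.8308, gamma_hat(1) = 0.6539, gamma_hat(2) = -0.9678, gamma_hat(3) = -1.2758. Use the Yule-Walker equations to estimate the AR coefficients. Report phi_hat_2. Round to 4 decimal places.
\hat\phi_{2} = -0.3160

The Yule-Walker equations for an AR(p) process read, in matrix form,
  Gamma_p phi = r_p,   with   (Gamma_p)_{ij} = gamma(|i - j|),
                       (r_p)_i = gamma(i),   i,j = 1..p.
Substitute the sample gammas (Toeplitz matrix and right-hand side of size 3):
  Gamma_p = [[2.8308, 0.6539, -0.9678], [0.6539, 2.8308, 0.6539], [-0.9678, 0.6539, 2.8308]]
  r_p     = [0.6539, -0.9678, -1.2758]
Written out (R1..R3):
  (R1) 2.8308 phi_1 + 0.6539 phi_2 - 0.9678 phi_3 = 0.6539
  (R2) 0.6539 phi_1 + 2.8308 phi_2 + 0.6539 phi_3 = -0.9678
  (R3) -0.9678 phi_1 + 0.6539 phi_2 + 2.8308 phi_3 = -1.2758
Gaussian elimination:
  R2 <- R2 - (0.6539/2.8308) R1 = R2 - (0.230995) R1:  2.679753 phi_2 + 0.877457 phi_3 = -1.118847
  R3 <- R3 - (-0.9678/2.8308) R1 = R3 - (-0.341882) R1:  0.877457 phi_2 + 2.499926 phi_3 = -1.052243
  R3 <- R3 - (0.877457/2.679753) R2 = R3 - (0.327439) R2:  2.212612 phi_3 = -0.685888
Back-substitution:
  phi_hat_3 = -0.685888 / 2.212612 = -0.30999
  phi_hat_2 = (-1.118847 - (0.877457)(-0.30999)) / 2.679753 = -0.316016
  phi_hat_1 = (0.6539 - (0.6539)(-0.316016) - (-0.9678)(-0.30999)) / 2.8308 = 0.198013
So phi_hat = [0.1980, -0.3160, -0.3100].
Therefore phi_hat_2 = -0.3160.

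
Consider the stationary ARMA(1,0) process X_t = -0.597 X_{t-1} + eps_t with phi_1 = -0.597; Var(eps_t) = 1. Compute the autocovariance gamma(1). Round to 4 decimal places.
\gamma(1) = -0.9276

Multiply the model equation by X_{t-k} and take expectations. With theta_0 = psi_0 = 1 and psi_j the MA(infinity) weights, this gives
  gamma(k) - sum_i phi_i gamma(k-i) = c_k,
  c_k = sigma^2 * sum_{j=k..q} theta_j psi_{j-k}   (c_k = 0 for k > q),
using gamma(-m) = gamma(m).
Pure AR (q = 0): c_0 = sigma^2 = 1, c_k = 0 for k >= 1.
Equations for k = 0 and k = 1 (AR order 1):
  gamma(0) = phi_1 gamma(1) + c_0
  gamma(1) = phi_1 gamma(0) + c_1
Substituting the second into the first: gamma(0) (1 - phi_1^2) = c_0 + phi_1 c_1, so
  gamma(0) = c_0 / (1 - phi_1^2) = 1 / (1 - (-0.597)^2) = 1 / 0.643591 = 1.553782.
  gamma(1) = phi_1 gamma(0) = (-0.597)(1.553782) = -0.927608.
Therefore gamma(1) = -0.9276 (to 4 decimal places).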